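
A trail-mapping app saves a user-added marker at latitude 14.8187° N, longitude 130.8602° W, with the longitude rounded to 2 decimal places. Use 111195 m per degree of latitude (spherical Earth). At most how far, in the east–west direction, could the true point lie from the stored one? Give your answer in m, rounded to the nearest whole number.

537 m

Rounding to 2 decimal places leaves the longitude within ±0.005° of the true value.
Parallels shrink by cos φ, so at 14.8187° a degree of longitude is 111195 × 0.9667 ≈ 107497 m.
So at most 0.005° × 107497 ≈ 537.483 m east–west.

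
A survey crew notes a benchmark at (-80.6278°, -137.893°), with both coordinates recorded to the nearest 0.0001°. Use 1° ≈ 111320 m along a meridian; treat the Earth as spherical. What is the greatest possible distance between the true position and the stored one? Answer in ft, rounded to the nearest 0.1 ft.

Rounding to 4 decimal places leaves each coordinate within ±5e-05° of the true value.
North–south component: 5e-05° × 111320 = 5.566 m.
E–W at 80.6278°: 5e-05° × 111320 × cos 80.6278° = 5e-05 × 111320 × 0.1628 ≈ 0.906408 m.
The two errors are perpendicular, so the maximum displacement is √(5.566² + 0.906408²) ≈ 5.63932 m.
Converting: 5.63932 m × 3.2808 ft/m ≈ 18.502 ft.

18.5 ft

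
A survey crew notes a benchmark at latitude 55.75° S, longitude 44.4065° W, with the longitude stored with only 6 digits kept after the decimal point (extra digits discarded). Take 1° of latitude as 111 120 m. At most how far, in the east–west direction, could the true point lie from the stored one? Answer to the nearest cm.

Truncating at 6 decimal places can drop up to a full unit in the last place, so the longitude may be off by as much as 1e-06°.
Parallels shrink by cos φ, so at 55.75° a degree of longitude is 111120 × 0.5628 ≈ 62538.9 m.
East–west error: 1e-06° × 62538.9 m/° ≈ 0.0625389 m.
That is 0.0625389 m = 6.2539 cm.

6 cm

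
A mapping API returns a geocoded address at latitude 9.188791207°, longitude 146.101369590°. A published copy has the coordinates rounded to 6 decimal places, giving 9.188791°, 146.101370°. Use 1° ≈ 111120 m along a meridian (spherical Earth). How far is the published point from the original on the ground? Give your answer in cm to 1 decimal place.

5.1 cm

The latitude changed by +0.000000207° and the longitude by -0.000000410°.
North–south shift: 0.000000207 × 111120 = 0.0230018 m.
E–W at 9.18879°: -0.000000410° × 111120 × cos 9.18879° = -0.000000410 × 111120 × 0.9872 ≈ -0.0449746 m.
Distance: √(0.0230018² + 0.0449746²) ≈ 0.0505153 m.
That is 0.0505153 m = 5.0515 cm.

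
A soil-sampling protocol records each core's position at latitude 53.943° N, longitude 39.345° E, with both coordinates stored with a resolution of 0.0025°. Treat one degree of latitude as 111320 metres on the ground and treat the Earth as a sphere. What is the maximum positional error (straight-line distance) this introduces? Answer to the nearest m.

With a 0.0025° grid the true value lies within half a step, ±0.0025°/2 = ±0.00125°, of the stored one.
N–S: 0.00125° × 111320 m/° = 139.15 m.
Longitude error → 0.00125 × 111320 × cos 53.943° = 0.00125 × 111320 × 0.5886 ≈ 81.9023 m.
Combining orthogonally: (139.15² + 81.9023²)^½ ≈ 161.464 m.

161 m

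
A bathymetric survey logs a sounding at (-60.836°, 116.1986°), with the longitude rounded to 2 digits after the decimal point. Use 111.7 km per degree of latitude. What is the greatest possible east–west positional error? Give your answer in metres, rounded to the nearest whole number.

272 metres

Rounding to 2 decimal places leaves the longitude within ±0.005° of the true value.
Parallels shrink by cos φ, so at 60.836° a degree of longitude is 111700 × 0.4873 ≈ 54432.6 m.
East–west error: 0.005° × 54432.6 m/° ≈ 272.163 m.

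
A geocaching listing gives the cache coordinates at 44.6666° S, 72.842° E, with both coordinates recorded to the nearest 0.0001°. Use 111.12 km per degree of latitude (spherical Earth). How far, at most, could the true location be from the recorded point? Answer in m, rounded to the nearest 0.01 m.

6.82 m

Rounding to 4 decimal places leaves each coordinate within ±5e-05° of the true value.
Latitude error → 5e-05 × 111120 = 5.556 m along the meridian.
Longitude error → 5e-05 × 111120 × cos 44.6666° = 5e-05 × 111120 × 0.7112 ≈ 3.95148 m.
The two errors are perpendicular, so the maximum displacement is √(5.556² + 3.95148²) ≈ 6.81787 m.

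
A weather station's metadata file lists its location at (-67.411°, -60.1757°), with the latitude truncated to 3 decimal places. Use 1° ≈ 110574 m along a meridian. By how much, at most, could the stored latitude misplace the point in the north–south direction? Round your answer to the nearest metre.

Truncating at 3 decimal places can drop up to a full unit in the last place, so the latitude may be off by as much as 0.001°.
North–south distance: 0.001° × 110574 m/° = 110.574 m.

111 metres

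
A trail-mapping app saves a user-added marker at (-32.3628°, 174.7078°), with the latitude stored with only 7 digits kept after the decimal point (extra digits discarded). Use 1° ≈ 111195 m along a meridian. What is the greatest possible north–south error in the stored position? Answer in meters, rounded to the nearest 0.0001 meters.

0.0111 meters

Truncating at 7 decimal places can drop up to a full unit in the last place, so the latitude may be off by as much as 1e-07°.
North–south distance: 1e-07° × 111195 m/° = 0.0111195 m.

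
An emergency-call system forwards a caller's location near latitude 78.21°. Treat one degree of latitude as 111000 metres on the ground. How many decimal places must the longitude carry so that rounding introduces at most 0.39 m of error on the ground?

At 78.21° one degree of longitude covers 111000 × cos 78.21° ≈ 111000 × 0.2043 ≈ 22680.1 m.
With N decimal places the half-ulp bound is 0.5·10⁻ᴺ°, or 0.5·10⁻ᴺ × 22680.1 m on the ground.
Need 0.5 × 22680.1 × 10⁻ᴺ ≤ 0.39 → 10⁻ᴺ ≤ 3.439e-05, so N ≥ 4.46.
So 5 decimal places suffice (0.113 m); 4 would allow up to 1.13 m.

5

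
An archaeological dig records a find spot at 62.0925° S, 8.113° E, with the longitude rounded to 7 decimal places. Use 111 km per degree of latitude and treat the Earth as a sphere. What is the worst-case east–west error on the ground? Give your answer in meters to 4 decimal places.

0.0026 meters

Rounding to 7 decimal places leaves the longitude within ±5e-08° of the true value.
Parallels shrink by cos φ, so at 62.0925° a degree of longitude is 111000 × 0.4680 ≈ 51953 m.
Maximum E–W displacement: 5e-08 × 51953 = 0.00259765 m.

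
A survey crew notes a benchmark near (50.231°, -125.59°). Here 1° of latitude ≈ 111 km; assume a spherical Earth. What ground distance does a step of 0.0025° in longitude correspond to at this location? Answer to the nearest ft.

One degree of longitude here spans 111000 × cos 50.231° = 111000 × 0.6397 ≈ 71006 m; 0.0025° of that is 177.515 m.
In feet: 177.515 m ÷ 0.3048 ≈ 582.4 ft.

582 ft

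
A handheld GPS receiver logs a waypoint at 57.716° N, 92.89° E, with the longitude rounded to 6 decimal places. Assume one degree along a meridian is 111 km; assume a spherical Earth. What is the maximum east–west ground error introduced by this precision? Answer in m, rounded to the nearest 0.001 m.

Rounding to 6 decimal places leaves the longitude within ±5e-07° of the true value.
One degree of longitude at 57.716° is 111000 × cos 57.716° ≈ 111000 × 0.5341 = 59286.9 m.
East–west error: 5e-07° × 59286.9 m/° ≈ 0.0296435 m.

0.030 m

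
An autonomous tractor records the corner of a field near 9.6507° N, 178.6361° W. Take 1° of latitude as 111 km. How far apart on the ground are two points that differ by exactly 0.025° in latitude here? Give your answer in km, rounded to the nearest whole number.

3 km

Along a meridian 0.025° is 0.025 × 111000 = 2775 m.
That is 2775 m = 2.775 km.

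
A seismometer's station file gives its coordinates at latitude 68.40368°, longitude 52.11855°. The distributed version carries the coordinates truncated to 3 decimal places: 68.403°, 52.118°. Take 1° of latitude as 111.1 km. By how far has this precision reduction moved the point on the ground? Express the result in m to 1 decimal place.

78.8 m

The latitude changed by +0.00068° and the longitude by +0.00055°.
North–south shift: 0.00068 × 111100 = 75.548 m.
East–west at this latitude: 0.00055° × 111100 × cos 68.403° ≈ 0.00055 × 40893.2 = 22.4913 m.
Combined displacement = (75.548² + 22.4913²)^½ ≈ 78.8249 m.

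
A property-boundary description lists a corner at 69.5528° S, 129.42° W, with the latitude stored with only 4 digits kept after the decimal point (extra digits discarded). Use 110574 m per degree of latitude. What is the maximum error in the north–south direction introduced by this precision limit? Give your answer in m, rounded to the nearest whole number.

Truncating at 4 decimal places can drop up to a full unit in the last place, so the latitude may be off by as much as 0.0001°.
North–south distance: 0.0001° × 110574 m/° = 11.0574 m.

11 m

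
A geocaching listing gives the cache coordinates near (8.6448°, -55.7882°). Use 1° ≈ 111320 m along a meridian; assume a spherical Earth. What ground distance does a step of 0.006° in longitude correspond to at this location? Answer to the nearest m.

One degree of longitude here spans 111320 × cos 8.6448° = 111320 × 0.9886 ≈ 110055 m; 0.006° of that is 660.332 m.

660 m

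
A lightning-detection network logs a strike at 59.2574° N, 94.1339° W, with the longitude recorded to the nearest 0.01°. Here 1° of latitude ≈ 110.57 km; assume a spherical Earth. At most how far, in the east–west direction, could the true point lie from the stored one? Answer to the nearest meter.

283 meters

Rounding to 2 decimal places leaves the longitude within ±0.005° of the true value.
Parallels shrink by cos φ, so at 59.2574° a degree of longitude is 110570 × 0.5112 ≈ 56521.4 m.
So at most 0.005° × 56521.4 ≈ 282.607 m east–west.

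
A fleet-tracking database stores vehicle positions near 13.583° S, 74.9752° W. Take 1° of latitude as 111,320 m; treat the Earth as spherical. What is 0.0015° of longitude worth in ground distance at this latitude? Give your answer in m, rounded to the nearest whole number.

162 m

At 13.583° a degree of longitude is 111320 × cos 13.583° ≈ 108206 m, so 0.0015° corresponds to 162.31 m.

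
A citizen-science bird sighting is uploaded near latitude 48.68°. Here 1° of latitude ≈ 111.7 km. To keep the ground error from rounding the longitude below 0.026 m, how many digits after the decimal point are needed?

At 48.68° one degree of longitude covers 111700 × cos 48.68° ≈ 111700 × 0.6603 ≈ 73751.5 m.
N decimal places → at most half a unit in the last place, 0.5 × 10⁻ᴺ° = 73751.5/2 × 10⁻ᴺ m.
Setting 36875.7 × 10⁻ᴺ ≤ 0.026 gives 10ᴺ ≥ 1.418e+06, i.e. N ≥ 6.15.
At 6 places the error can reach 0.0369 m, but 7 places keeps it to 0.00369 m.

7 decimal places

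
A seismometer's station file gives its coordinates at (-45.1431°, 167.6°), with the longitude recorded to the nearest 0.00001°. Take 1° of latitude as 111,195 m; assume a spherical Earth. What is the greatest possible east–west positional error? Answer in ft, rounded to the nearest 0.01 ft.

Rounding to 5 decimal places leaves the longitude within ±5e-06° of the true value.
Parallels shrink by cos φ, so at 45.1431° a degree of longitude is 111195 × 0.7053 ≈ 78430.1 m.
East–west error: 5e-06° × 78430.1 m/° ≈ 0.392151 m.
Converting: 0.392151 m × 3.2808 ft/m ≈ 1.2866 ft.

1.29 ft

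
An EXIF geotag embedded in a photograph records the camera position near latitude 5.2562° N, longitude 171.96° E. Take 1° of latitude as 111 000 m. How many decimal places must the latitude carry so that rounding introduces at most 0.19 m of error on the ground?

6 decimal places

One degree of latitude covers 111000 m.
N decimal places → at most half a unit in the last place, 0.5 × 10⁻ᴺ° = 111000/2 × 10⁻ᴺ m.
Need 0.5 × 111000 × 10⁻ᴺ ≤ 0.19 → 10⁻ᴺ ≤ 3.423e-06, so N ≥ 5.47.
So 6 decimal places suffice (0.0555 m); 5 would allow up to 0.555 m.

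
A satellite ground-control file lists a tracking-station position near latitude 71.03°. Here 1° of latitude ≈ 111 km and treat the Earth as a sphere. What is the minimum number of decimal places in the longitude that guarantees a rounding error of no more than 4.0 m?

4 decimal places

At 71.03° one degree of longitude covers 111000 × cos 71.03° ≈ 111000 × 0.3251 ≈ 36083.1 m.
With N decimal places the half-ulp bound is 0.5·10⁻ᴺ°, or 0.5·10⁻ᴺ × 36083.1 m on the ground.
Need 0.5 × 36083.1 × 10⁻ᴺ ≤ 4.0 → 10⁻ᴺ ≤ 2.217e-04, so N ≥ 3.65.
So 4 decimal places suffice (1.8 m); 3 would allow up to 18 m.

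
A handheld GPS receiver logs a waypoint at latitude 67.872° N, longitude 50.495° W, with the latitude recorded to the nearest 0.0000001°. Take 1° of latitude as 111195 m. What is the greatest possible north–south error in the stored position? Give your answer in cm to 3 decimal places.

Rounding to 7 decimal places leaves the latitude within ±5e-08° of the true value.
Along the meridian that is 5e-08° × 111195 m/° = 0.00555975 m.
That is 0.00555975 m = 0.55597 cm.

0.556 cm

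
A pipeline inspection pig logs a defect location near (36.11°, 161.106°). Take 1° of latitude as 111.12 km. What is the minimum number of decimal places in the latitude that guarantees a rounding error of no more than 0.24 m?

6

One degree of latitude covers 111120 m.
N decimal places → at most half a unit in the last place, 0.5 × 10⁻ᴺ° = 111120/2 × 10⁻ᴺ m.
Setting 55560 × 10⁻ᴺ ≤ 0.24 gives 10ᴺ ≥ 2.315e+05, i.e. N ≥ 5.36.
At 5 places the error can reach 0.556 m, but 6 places keeps it to 0.0556 m.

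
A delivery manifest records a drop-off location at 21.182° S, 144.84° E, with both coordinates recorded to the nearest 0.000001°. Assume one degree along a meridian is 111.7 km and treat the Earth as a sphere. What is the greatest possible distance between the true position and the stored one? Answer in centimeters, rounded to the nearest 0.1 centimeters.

7.6 centimeters

Rounding to 6 decimal places leaves each coordinate within ±5e-07° of the true value.
North–south component: 5e-07° × 111700 = 0.05585 m.
Longitude error → 5e-07 × 111700 × cos 21.182° = 5e-07 × 111700 × 0.9324 ≈ 0.0520766 m.
Combining orthogonally: (0.05585² + 0.0520766²)^½ ≈ 0.0763623 m.
That is 0.0763623 m = 7.6362 cm.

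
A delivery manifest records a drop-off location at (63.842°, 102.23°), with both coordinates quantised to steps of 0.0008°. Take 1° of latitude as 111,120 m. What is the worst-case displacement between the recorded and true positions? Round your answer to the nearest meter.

With a 0.0008° grid the true value lies within half a step, ±0.0008°/2 = ±0.0004°, of the stored one.
N–S: 0.0004° × 111120 m/° = 44.448 m.
Longitude error → 0.0004 × 111120 × cos 63.842° = 0.0004 × 111120 × 0.4408 ≈ 19.5948 m.
Combining orthogonally: (44.448² + 19.5948²)^½ ≈ 48.5755 m.

49 meters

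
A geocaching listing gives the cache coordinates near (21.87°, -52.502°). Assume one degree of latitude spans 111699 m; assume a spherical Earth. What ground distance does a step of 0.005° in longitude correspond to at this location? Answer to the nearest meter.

518 meters

0.005° of longitude at 21.87° is 0.005 × 111699 × cos 21.87° ≈ 0.005 × 103660 = 518.301 m.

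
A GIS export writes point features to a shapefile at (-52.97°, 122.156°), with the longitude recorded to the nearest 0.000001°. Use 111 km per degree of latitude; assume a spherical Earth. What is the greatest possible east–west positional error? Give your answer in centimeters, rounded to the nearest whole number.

Rounding to 6 decimal places leaves the longitude within ±5e-07° of the true value.
One degree of longitude at 52.97° is 111000 × cos 52.97° ≈ 111000 × 0.6022 = 66847.9 m.
Maximum E–W displacement: 5e-07 × 66847.9 = 0.0334239 m.
That is 0.0334239 m = 3.3424 cm.

3 centimeters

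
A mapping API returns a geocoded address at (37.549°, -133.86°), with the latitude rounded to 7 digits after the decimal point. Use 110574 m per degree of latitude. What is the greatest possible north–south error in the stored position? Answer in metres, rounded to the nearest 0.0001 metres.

Rounding to 7 decimal places leaves the latitude within ±5e-08° of the true value.
North–south distance: 5e-08° × 110574 m/° = 0.0055287 m.

0.0055 metres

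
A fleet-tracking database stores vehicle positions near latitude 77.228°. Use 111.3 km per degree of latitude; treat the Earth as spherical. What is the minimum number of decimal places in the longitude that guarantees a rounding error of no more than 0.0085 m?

At 77.228° one degree of longitude covers 111300 × cos 77.228° ≈ 111300 × 0.2211 ≈ 24605.3 m.
With N decimal places the half-ulp bound is 0.5·10⁻ᴺ°, or 0.5·10⁻ᴺ × 24605.3 m on the ground.
Setting 12302.7 × 10⁻ᴺ ≤ 0.0085 gives 10ᴺ ≥ 1.447e+06, i.e. N ≥ 6.16.
At 6 places the error can reach 0.0123 m, but 7 places keeps it to 0.00123 m.

7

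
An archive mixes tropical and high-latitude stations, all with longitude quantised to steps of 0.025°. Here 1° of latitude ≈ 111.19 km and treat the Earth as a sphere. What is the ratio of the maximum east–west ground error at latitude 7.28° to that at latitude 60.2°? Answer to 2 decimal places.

With a 0.025° grid the true value lies within half a step, ±0.025°/2 = ±0.0125°, of the stored one.
Error at 7.28° = 0.0125° × 111190 × cos 7.28° ≈ 1389.9 × 0.9919 = 1378.7 m.
Error at 60.2° = 0.0125° × 111190 × cos 60.2° ≈ 1389.9 × 0.4970 = 690.73 m.
Ratio: 1378.7 / 690.73 = cos 7.28° / cos 60.2° ≈ 1.9960.

2.00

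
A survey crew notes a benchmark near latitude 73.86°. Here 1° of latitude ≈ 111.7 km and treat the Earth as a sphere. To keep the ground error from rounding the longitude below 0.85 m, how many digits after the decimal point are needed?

At 73.86° one degree of longitude covers 111700 × cos 73.86° ≈ 111700 × 0.2780 ≈ 31051 m.
N decimal places → at most half a unit in the last place, 0.5 × 10⁻ᴺ° = 31051/2 × 10⁻ᴺ m.
Setting 15525.5 × 10⁻ᴺ ≤ 0.85 gives 10ᴺ ≥ 1.827e+04, i.e. N ≥ 4.26.
So 5 decimal places suffice (0.155 m); 4 would allow up to 1.55 m.

5 decimal places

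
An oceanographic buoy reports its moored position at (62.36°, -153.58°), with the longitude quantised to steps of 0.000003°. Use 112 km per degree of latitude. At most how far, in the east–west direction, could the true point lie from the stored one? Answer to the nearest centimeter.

8 centimeters

With a 0.000003° grid the true value lies within half a step, ±0.000003°/2 = ±1.5e-06°, of the stored one.
One degree of longitude at 62.36° is 112000 × cos 62.36° ≈ 112000 × 0.4639 = 51958.4 m.
Maximum E–W displacement: 1.5e-06 × 51958.4 = 0.0779377 m.
That is 0.0779377 m = 7.7938 cm.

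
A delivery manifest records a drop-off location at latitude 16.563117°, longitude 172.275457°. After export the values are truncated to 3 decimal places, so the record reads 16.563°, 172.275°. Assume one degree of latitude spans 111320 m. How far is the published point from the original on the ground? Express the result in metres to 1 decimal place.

The latitude changed by +0.000117° and the longitude by +0.000457°.
North–south shift: 0.000117 × 111320 = 13.0244 m.
E–W at 16.563°: 0.000457° × 111320 × cos 16.563° = 0.000457 × 111320 × 0.9585 ≈ 48.7623 m.
Combined displacement = (13.0244² + 48.7623²)^½ ≈ 50.4718 m.

50.5 metres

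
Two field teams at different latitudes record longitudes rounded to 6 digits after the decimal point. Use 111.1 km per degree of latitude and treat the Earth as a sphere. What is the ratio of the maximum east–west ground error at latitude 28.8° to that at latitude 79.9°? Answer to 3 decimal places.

Rounding to 6 decimal places leaves the longitude within ±5e-07° of the true value.
Error at 28.8° = 5e-07° × 111100 × cos 28.8° ≈ 0.05555 × 0.8763 = 0.048679 m.
At 79.9°: 5e-07° × 111100 × cos 79.9° = 5e-07 × 111100 × 0.1754 ≈ 0.0097416 m.
Ratio: 0.048679 / 0.0097416 = cos 28.8° / cos 79.9° ≈ 4.9970.

4.997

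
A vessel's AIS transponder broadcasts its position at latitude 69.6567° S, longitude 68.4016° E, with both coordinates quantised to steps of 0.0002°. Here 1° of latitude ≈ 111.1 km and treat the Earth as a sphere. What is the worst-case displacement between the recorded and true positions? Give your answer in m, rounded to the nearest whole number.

12 m

With a 0.0002° grid the true value lies within half a step, ±0.0002°/2 = ±0.0001°, of the stored one.
N–S: 0.0001° × 111100 m/° = 11.11 m.
Longitude error → 0.0001 × 111100 × cos 69.6567° = 0.0001 × 111100 × 0.3476 ≈ 3.86233 m.
Worst case both components are at the extreme and orthogonal: √(11.11² + 3.86233²) ≈ 11.7622 m.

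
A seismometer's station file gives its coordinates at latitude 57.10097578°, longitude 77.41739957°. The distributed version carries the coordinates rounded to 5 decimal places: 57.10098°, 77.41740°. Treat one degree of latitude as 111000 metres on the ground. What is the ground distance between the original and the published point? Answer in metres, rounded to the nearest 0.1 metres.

0.5 metres

Δlat = 57.10097578 − 57.10098 = -0.00000422°; Δlon = 77.41739957 − 77.41740 = -0.00000043°.
North–south shift: -0.00000422 × 111000 = -0.46842 m.
E–W at 57.101°: -0.00000043° × 111000 × cos 57.101° = -0.00000043 × 111000 × 0.5432 ≈ -0.025925 m.
Combined displacement = (0.46842² + 0.025925²)^½ ≈ 0.469137 m.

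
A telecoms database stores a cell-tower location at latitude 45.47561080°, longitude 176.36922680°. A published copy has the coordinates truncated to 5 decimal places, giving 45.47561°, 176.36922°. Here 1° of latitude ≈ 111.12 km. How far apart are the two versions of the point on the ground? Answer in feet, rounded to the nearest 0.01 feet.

1.76 feet

The latitude changed by +0.00000080° and the longitude by +0.00000680°.
N–S: 0.00000080° × 111120 m/° = 0.088896 m.
E–W at 45.4756°: 0.00000680° × 111120 × cos 45.4756° = 0.00000680 × 111120 × 0.7012 ≈ 0.529848 m.
Hypotenuse of the two orthogonal shifts: √(0.088896² + 0.529848²) = 0.537253 m.
In feet: 0.537253 m ÷ 0.3048 ≈ 1.7626 ft.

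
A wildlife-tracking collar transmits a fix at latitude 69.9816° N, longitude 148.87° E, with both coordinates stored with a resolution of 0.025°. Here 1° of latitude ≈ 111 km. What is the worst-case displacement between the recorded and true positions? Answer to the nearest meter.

With a 0.025° grid the true value lies within half a step, ±0.025°/2 = ±0.0125°, of the stored one.
Latitude error → 0.0125 × 111000 = 1387.5 m along the meridian.
East–west component at 69.9816°: 0.0125° × 111000 × cos 69.9816° ≈ 0.0125 × 37997.7 ≈ 474.972 m.
The two errors are perpendicular, so the maximum displacement is √(1387.5² + 474.972²) ≈ 1466.55 m.

1467 meters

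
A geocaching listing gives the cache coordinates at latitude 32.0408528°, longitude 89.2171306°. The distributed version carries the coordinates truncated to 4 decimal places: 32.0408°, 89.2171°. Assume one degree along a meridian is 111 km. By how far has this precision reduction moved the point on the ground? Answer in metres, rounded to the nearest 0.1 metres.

6.5 metres

Δlat = 32.0408528 − 32.0408 = +0.0000528°; Δlon = 89.2171306 − 89.2171 = +0.0000306°.
N–S: 0.0000528° × 111000 m/° = 5.8608 m.
East–west at this latitude: 0.0000306° × 111000 × cos 32.0408° ≈ 0.0000306 × 94091.4 = 2.8792 m.
Distance: √(5.8608² + 2.8792²) ≈ 6.52984 m.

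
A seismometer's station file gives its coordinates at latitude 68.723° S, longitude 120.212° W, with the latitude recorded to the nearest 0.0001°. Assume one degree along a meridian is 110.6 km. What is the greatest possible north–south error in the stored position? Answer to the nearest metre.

Rounding to 4 decimal places leaves the latitude within ±5e-05° of the true value.
North–south distance: 5e-05° × 110600 m/° = 5.53 m.

6 metres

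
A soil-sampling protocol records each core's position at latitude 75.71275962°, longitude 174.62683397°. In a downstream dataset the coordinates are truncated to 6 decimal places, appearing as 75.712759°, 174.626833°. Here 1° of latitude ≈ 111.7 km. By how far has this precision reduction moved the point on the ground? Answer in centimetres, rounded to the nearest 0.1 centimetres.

Δlat = 75.71275962 − 75.712759 = +0.00000062°; Δlon = 174.62683397 − 174.626833 = +0.00000097°.
North–south shift: 0.00000062 × 111700 = 0.069254 m.
East–west at this latitude: 0.00000097° × 111700 × cos 75.7128° ≈ 0.00000097 × 27565.7 = 0.0267387 m.
Hypotenuse of the two orthogonal shifts: √(0.069254² + 0.0267387²) = 0.0742366 m.
That is 0.0742366 m = 7.4237 cm.

7.4 centimetres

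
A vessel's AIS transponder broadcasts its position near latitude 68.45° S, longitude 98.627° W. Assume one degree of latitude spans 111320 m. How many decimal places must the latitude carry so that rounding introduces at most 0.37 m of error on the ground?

One degree of latitude covers 111320 m.
Rounding to N decimal places gives at most 0.5 × 10⁻ᴺ degrees of error, i.e. 0.5 × 10⁻ᴺ × 111320 m.
Setting 55660 × 10⁻ᴺ ≤ 0.37 gives 10ᴺ ≥ 1.504e+05, i.e. N ≥ 5.18.
At 5 places the error can reach 0.557 m, but 6 places keeps it to 0.0557 m.

6 decimal places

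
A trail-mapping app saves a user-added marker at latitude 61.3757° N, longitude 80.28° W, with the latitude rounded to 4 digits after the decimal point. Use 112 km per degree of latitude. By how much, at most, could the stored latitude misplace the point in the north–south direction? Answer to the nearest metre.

Rounding to 4 decimal places leaves the latitude within ±5e-05° of the true value.
Along the meridian that is 5e-05° × 112000 m/° = 5.6 m.

6 metres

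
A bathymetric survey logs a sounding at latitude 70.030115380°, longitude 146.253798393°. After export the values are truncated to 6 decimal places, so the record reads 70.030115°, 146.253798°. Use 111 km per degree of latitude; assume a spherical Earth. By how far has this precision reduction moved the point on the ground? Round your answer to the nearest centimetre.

The latitude changed by +0.000000380° and the longitude by +0.000000393°.
N–S: 0.000000380° × 111000 m/° = 0.04218 m.
E–W at 70.0301°: 0.000000393° × 111000 × cos 70.0301° = 0.000000393 × 111000 × 0.3415 ≈ 0.0148984 m.
Distance: √(0.04218² + 0.0148984²) ≈ 0.0447338 m.
That is 0.0447338 m = 4.4734 cm.

4 centimetres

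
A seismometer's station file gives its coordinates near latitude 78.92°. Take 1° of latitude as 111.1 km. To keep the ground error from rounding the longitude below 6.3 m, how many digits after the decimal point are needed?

4

At 78.92° one degree of longitude covers 111100 × cos 78.92° ≈ 111100 × 0.1922 ≈ 21351.1 m.
Rounding to N decimal places gives at most 0.5 × 10⁻ᴺ degrees of error, i.e. 0.5 × 10⁻ᴺ × 21351.1 m.
Setting 10675.6 × 10⁻ᴺ ≤ 6.3 gives 10ᴺ ≥ 1695, i.e. N ≥ 3.23.
So 4 decimal places suffice (1.07 m); 3 would allow up to 10.7 m.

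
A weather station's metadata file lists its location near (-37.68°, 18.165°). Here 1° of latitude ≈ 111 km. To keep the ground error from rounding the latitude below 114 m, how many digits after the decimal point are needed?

3 decimal places

One degree of latitude covers 111000 m.
N decimal places → at most half a unit in the last place, 0.5 × 10⁻ᴺ° = 111000/2 × 10⁻ᴺ m.
Need 0.5 × 111000 × 10⁻ᴺ ≤ 114 → 10⁻ᴺ ≤ 2.054e-03, so N ≥ 2.69.
So 3 decimal places suffice (55.5 m); 2 would allow up to 555 m.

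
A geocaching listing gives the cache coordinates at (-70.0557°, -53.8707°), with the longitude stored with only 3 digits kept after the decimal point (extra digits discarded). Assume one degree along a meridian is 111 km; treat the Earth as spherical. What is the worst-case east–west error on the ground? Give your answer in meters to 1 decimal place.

Truncating at 3 decimal places can drop up to a full unit in the last place, so the longitude may be off by as much as 0.001°.
One degree of longitude at 70.0557° is 111000 × cos 70.0557° ≈ 111000 × 0.3411 = 37862.8 m.
Maximum E–W displacement: 0.001 × 37862.8 = 37.8628 m.

37.9 meters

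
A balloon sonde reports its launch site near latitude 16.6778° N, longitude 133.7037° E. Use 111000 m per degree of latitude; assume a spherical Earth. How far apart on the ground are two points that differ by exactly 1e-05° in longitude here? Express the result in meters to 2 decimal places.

1.06 meters

One degree of longitude here spans 111000 × cos 16.6778° = 111000 × 0.9579 ≈ 106331 m; 1e-05° of that is 1.06331 m.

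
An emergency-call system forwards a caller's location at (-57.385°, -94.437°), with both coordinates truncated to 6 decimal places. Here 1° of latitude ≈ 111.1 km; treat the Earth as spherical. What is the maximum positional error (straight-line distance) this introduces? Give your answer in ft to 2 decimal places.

0.41 ft

Truncating at 6 decimal places can drop up to a full unit in the last place, so each coordinate may be off by as much as 1e-06°.
N–S: 1e-06° × 111100 m/° = 0.1111 m.
East–west component at 57.385°: 1e-06° × 111100 × cos 57.385° ≈ 1e-06 × 59881.9 ≈ 0.0598819 m.
The two errors are perpendicular, so the maximum displacement is √(0.1111² + 0.0598819²) ≈ 0.12621 m.
In feet: 0.12621 m ÷ 0.3048 ≈ 0.41408 ft.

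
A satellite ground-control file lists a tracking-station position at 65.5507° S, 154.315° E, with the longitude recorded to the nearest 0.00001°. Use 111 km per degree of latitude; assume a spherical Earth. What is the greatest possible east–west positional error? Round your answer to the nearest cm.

23 cm

Rounding to 5 decimal places leaves the longitude within ±5e-06° of the true value.
One degree of longitude at 65.5507° is 111000 × cos 65.5507° ≈ 111000 × 0.4139 = 45941.6 m.
East–west error: 5e-06° × 45941.6 m/° ≈ 0.229708 m.
That is 0.229708 m = 22.971 cm.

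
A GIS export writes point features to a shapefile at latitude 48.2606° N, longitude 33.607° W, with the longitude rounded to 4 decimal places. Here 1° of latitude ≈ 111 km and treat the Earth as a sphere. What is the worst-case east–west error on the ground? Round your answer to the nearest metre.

4 metres

Rounding to 4 decimal places leaves the longitude within ±5e-05° of the true value.
Parallels shrink by cos φ, so at 48.2606° a degree of longitude is 111000 × 0.6657 ≈ 73897.5 m.
East–west error: 5e-05° × 73897.5 m/° ≈ 3.69488 m.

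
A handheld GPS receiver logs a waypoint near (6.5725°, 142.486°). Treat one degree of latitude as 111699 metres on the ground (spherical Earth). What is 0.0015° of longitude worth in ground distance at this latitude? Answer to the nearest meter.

166 meters

One degree of longitude here spans 111699 × cos 6.5725° = 111699 × 0.9934 ≈ 110965 m; 0.0015° of that is 166.447 m.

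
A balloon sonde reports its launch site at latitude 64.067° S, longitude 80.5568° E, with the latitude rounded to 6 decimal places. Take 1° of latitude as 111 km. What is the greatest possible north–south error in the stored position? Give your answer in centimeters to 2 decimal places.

Rounding to 6 decimal places leaves the latitude within ±5e-07° of the true value.
North–south distance: 5e-07° × 111000 m/° = 0.0555 m.
That is 0.0555 m = 5.55 cm.

5.55 centimeters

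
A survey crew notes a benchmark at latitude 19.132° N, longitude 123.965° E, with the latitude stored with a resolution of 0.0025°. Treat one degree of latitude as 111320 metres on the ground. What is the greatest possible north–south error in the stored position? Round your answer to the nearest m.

139 m

With a 0.0025° grid the true value lies within half a step, ±0.0025°/2 = ±0.00125°, of the stored one.
North–south distance: 0.00125° × 111320 m/° = 139.15 m.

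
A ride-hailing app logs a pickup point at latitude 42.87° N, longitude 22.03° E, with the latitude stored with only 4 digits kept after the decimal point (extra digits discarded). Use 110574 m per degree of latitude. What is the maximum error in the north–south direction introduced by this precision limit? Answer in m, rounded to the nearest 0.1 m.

Truncating at 4 decimal places can drop up to a full unit in the last place, so the latitude may be off by as much as 0.0001°.
So the N–S error is at most 0.0001 × 110574 = 11.0574 m.

11.1 m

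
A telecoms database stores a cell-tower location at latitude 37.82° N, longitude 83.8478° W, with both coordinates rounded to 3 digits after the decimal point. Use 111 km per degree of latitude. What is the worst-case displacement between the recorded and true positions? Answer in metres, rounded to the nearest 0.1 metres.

70.7 metres

Rounding to 3 decimal places leaves each coordinate within ±0.0005° of the true value.
Latitude error → 0.0005 × 111000 = 55.5 m along the meridian.
East–west component at 37.82°: 0.0005° × 111000 × cos 37.82° ≈ 0.0005 × 87683.5 ≈ 43.8417 m.
Worst case both components are at the extreme and orthogonal: √(55.5² + 43.8417²) ≈ 70.7273 m.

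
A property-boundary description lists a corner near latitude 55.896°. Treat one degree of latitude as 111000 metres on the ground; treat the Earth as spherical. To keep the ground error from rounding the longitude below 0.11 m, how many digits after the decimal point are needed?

6

At 55.896° one degree of longitude covers 111000 × cos 55.896° ≈ 111000 × 0.5607 ≈ 62237.3 m.
Rounding to N decimal places gives at most 0.5 × 10⁻ᴺ degrees of error, i.e. 0.5 × 10⁻ᴺ × 62237.3 m.
Setting 31118.7 × 10⁻ᴺ ≤ 0.11 gives 10ᴺ ≥ 2.829e+05, i.e. N ≥ 5.45.
So 6 decimal places suffice (0.0311 m); 5 would allow up to 0.311 m.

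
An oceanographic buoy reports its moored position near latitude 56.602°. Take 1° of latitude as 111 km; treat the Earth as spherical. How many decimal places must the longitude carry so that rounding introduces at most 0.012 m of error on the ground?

At 56.602° one degree of longitude covers 111000 × cos 56.602° ≈ 111000 × 0.5505 ≈ 61100.1 m.
Rounding to N decimal places gives at most 0.5 × 10⁻ᴺ degrees of error, i.e. 0.5 × 10⁻ᴺ × 61100.1 m.
Setting 30550.1 × 10⁻ᴺ ≤ 0.012 gives 10ᴺ ≥ 2.546e+06, i.e. N ≥ 6.41.
At 6 places the error can reach 0.0306 m, but 7 places keeps it to 0.00306 m.

7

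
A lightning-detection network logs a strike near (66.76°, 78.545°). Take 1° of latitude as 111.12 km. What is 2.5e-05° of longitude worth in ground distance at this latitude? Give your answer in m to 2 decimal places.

2.5e-05° of longitude at 66.76° is 2.5e-05 × 111120 × cos 66.76° ≈ 2.5e-05 × 43846.1 = 1.09615 m.

1.10 m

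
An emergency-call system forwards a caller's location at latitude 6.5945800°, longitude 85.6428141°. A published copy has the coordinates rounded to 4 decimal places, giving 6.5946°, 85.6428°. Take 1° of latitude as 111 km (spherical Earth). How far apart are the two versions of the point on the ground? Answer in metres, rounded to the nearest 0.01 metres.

2.71 metres

Δlat = 6.5945800 − 6.5946 = -0.0000200°; Δlon = 85.6428141 − 85.6428 = +0.0000141°.
N–S: -0.0000200° × 111000 m/° = -2.22 m.
East–west at this latitude: 0.0000141° × 111000 × cos 6.5946° ≈ 0.0000141 × 110266 = 1.55474 m.
Combined displacement = (2.22² + 1.55474²)^½ ≈ 2.71028 m.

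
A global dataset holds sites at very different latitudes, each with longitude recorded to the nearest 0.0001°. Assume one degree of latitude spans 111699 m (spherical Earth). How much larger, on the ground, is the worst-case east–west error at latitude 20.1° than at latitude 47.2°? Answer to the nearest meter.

1 meters

Rounding to 4 decimal places leaves the longitude within ±5e-05° of the true value.
At 20.1°: 5e-05° × 111699 × cos 20.1° = 5e-05 × 111699 × 0.9391 ≈ 5.2448 m.
At 47.2°: 5e-05° × 111699 × cos 47.2° = 5e-05 × 111699 × 0.6794 ≈ 3.7946 m.
Difference: 5.2448 − 3.7946 = 1.4501 m.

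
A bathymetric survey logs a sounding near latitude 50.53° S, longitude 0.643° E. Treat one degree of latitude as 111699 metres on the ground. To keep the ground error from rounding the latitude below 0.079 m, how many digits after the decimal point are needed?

One degree of latitude covers 111699 m.
N decimal places → at most half a unit in the last place, 0.5 × 10⁻ᴺ° = 111699/2 × 10⁻ᴺ m.
Setting 55849.5 × 10⁻ᴺ ≤ 0.079 gives 10ᴺ ≥ 7.07e+05, i.e. N ≥ 5.85.
So 6 decimal places suffice (0.0558 m); 5 would allow up to 0.558 m.

6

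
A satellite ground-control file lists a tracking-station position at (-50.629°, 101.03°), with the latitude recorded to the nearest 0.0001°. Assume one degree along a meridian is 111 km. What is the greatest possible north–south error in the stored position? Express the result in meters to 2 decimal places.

5.55 meters

Rounding to 4 decimal places leaves the latitude within ±5e-05° of the true value.
Along the meridian that is 5e-05° × 111000 m/° = 5.55 m.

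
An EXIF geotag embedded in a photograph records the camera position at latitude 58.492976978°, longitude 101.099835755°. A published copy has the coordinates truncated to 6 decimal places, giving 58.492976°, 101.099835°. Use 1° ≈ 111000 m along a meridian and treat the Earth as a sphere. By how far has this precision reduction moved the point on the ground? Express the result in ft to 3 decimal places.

Δlat = 58.492976978 − 58.492976 = +0.000000978°; Δlon = 101.099835755 − 101.099835 = +0.000000755°.
North–south shift: 0.000000978 × 111000 = 0.108558 m.
E–W at 58.493°: 0.000000755° × 111000 × cos 58.493° = 0.000000755 × 111000 × 0.5226 ≈ 0.0437968 m.
Distance: √(0.108558² + 0.0437968²) ≈ 0.11706 m.
In feet: 0.11706 m ÷ 0.3048 ≈ 0.38405 ft.

0.384 ft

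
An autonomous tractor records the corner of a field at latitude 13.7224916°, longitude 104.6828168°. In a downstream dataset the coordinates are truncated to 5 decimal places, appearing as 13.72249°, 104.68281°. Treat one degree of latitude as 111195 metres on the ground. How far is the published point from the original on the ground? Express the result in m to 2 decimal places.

0.76 m

Δlat = 13.7224916 − 13.72249 = +0.0000016°; Δlon = 104.6828168 − 104.68281 = +0.0000068°.
N–S: 0.0000016° × 111195 m/° = 0.177912 m.
East–west at this latitude: 0.0000068° × 111195 × cos 13.7225° ≈ 0.0000068 × 108021 = 0.734543 m.
Combined displacement = (0.177912² + 0.734543²)^½ ≈ 0.755782 m.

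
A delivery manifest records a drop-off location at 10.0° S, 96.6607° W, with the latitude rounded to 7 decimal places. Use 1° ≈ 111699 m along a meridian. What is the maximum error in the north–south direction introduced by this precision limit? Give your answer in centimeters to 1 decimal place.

0.6 centimeters

Rounding to 7 decimal places leaves the latitude within ±5e-08° of the true value.
Along the meridian that is 5e-08° × 111699 m/° = 0.00558495 m.
That is 0.00558495 m = 0.55849 cm.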